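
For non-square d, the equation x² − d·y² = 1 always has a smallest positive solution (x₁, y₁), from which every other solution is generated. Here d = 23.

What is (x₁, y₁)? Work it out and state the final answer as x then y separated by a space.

24 5

√23 → a₀=4, period (1,3,1,8); ℓ=4 even so k=3
k=0  a_k=4  p_k/q_k = 4/1
k=1  a_k=1  p_k/q_k = 5/1
k=2  a_k=3  p_k/q_k = 19/4
k=3  a_k=1  p_k/q_k = 24/5
(x₁, y₁) = (24, 5);  24² − 23·5² = 1 ✓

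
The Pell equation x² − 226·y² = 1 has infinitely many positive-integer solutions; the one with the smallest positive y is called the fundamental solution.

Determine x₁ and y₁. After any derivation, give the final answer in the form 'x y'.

[15; 30] for √226; ℓ=1 ⇒ convergent index 1
step 0: (15, 1)  from 15·(1,0) + (0,1)
step 1: (451, 30)  from 30·(15,1) + (1,0)
(x₁, y₁) = (451, 30);  451² − 226·30² = 1 ✓

451 30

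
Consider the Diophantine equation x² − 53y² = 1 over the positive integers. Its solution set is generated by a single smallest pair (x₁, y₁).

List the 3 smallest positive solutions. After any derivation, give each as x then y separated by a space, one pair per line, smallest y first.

[7; 3,1,1,3,14] for √53; ℓ=5 ⇒ convergent index 9
a_0=7:  p_0=7·1+0=7,  q_0=7·0+1=1
a_1=3:  p_1=3·7+1=22,  q_1=3·1+0=3
a_2=1:  p_2=1·22+7=29,  q_2=1·3+1=4
…
a_5=14:  p_5=14·182+51=2599,  q_5=14·25+7=357
…
a_7=1:  p_7=1·7979+2599=10578,  q_7=1·1096+357=1453
a_8=1:  p_8=1·10578+7979=18557,  q_8=1·1453+1096=2549
a_9=3:  p_9=3·18557+10578=66249,  q_9=3·2549+1453=9100
fundamental: x₁=66249, y₁=9100  (since 4388930001 − 53·82810000 = 1)
k=2:  x_2 = 66249·66249+53·9100·9100 = 8777860001,  y_2 = 66249·9100+9100·66249 = 1205731800
k=3:  x_3 = 66249·8777860001+53·9100·1205731800 = 1163048894346249,  y_3 = 66249·1205731800+9100·8777860001 = 159757052027300

66249 9100
8777860001 1205731800
1163048894346249 159757052027300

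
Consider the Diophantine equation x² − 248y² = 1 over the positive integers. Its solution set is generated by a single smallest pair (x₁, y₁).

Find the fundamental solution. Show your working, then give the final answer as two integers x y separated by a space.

63 4

[15; 1,2,1,30] for √248; ℓ=4 ⇒ convergent index 3
step 0: (15, 1)  from 15·(1,0) + (0,1)
…
step 2: (47, 3)  from 2·(16,1) + (15,1)
step 3: (63, 4)  from 1·(47,3) + (16,1)
fundamental: x₁=63, y₁=4  (since 3969 − 248·16 = 1)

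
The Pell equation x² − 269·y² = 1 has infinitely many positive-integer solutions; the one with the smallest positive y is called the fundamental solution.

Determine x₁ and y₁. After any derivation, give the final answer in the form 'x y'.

13449 820

√269 = [16; 2,2,32, …], period ℓ=3 (odd) → k=5
a_0=16:  p_0=16·1+0=16,  q_0=16·0+1=1
a_1=2:  p_1=2·16+1=33,  q_1=2·1+0=2
a_2=2:  p_2=2·33+16=82,  q_2=2·2+1=5
…
a_4=2:  p_4=2·2657+82=5396,  q_4=2·162+5=329
a_5=2:  p_5=2·5396+2657=13449,  q_5=2·329+162=820
→ (13449, 820).  Check: 13449²=180875601, 269·820²=180875600, difference 1.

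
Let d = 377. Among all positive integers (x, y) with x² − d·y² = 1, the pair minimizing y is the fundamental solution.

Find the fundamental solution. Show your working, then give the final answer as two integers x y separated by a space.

233 12

√377 = [19; 2,2,2,38, …], period ℓ=4 (even) → k=3
i=0: a=19 ⇒ p=19, q=1
i=1: a=2 ⇒ p=39, q=2
i=2: a=2 ⇒ p=97, q=5
i=3: a=2 ⇒ p=233, q=12
fundamental: x₁=233, y₁=12  (since 54289 − 377·144 = 1)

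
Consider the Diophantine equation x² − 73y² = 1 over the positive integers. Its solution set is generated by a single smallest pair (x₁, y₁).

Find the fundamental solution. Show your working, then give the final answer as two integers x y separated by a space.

√73 = [8; 1,1,5,5,1,1,16, …], period ℓ=7 (odd) → k=13
i=0: a=8 ⇒ p=8, q=1
i=1: a=1 ⇒ p=9, q=1
i=2: a=1 ⇒ p=17, q=2
…
i=4: a=5 ⇒ p=487, q=57
i=5: a=1 ⇒ p=581, q=68
i=6: a=1 ⇒ p=1068, q=125
…
i=8: a=1 ⇒ p=18737, q=2193
i=9: a=1 ⇒ p=36406, q=4261
i=10: a=5 ⇒ p=200767, q=23498
i=11: a=5 ⇒ p=1040241, q=121751
i=12: a=1 ⇒ p=1241008, q=145249
i=13: a=1 ⇒ p=2281249, q=267000
→ (2281249, 267000).  Check: 2281249²=5204097000001, 73·267000²=5204097000000, difference 1.

2281249 267000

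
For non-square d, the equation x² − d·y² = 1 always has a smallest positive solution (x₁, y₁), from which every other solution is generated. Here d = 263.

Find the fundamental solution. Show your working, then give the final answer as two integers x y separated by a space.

139128 8579

d=263: √d = [16; 4,1,1,1,1,15,1,1,1,1,4,32] (ℓ=12, even), read p_11/q_11
a_0=16:  p_0=16·1+0=16,  q_0=16·0+1=1
a_1=4:  p_1=4·16+1=65,  q_1=4·1+0=4
a_2=1:  p_2=1·65+16=81,  q_2=1·4+1=5
a_3=1:  p_3=1·81+65=146,  q_3=1·5+4=9
…
a_5=1:  p_5=1·227+146=373,  q_5=1·14+9=23
a_6=15:  p_6=15·373+227=5822,  q_6=15·23+14=359
a_7=1:  p_7=1·5822+373=6195,  q_7=1·359+23=382
a_8=1:  p_8=1·6195+5822=12017,  q_8=1·382+359=741
a_9=1:  p_9=1·12017+6195=18212,  q_9=1·741+382=1123
a_10=1:  p_10=1·18212+12017=30229,  q_10=1·1123+741=1864
a_11=4:  p_11=4·30229+18212=139128,  q_11=4·1864+1123=8579
fundamental: x₁=139128, y₁=8579  (since 19356600384 − 263·73599241 = 1)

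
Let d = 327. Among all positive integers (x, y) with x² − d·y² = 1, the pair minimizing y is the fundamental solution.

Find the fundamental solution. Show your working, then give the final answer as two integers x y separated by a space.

217 12

[18; 12,36] for √327; ℓ=2 ⇒ convergent index 1
a_0=18:  p_0=18·1+0=18,  q_0=18·0+1=1
a_1=12:  p_1=12·18+1=217,  q_1=12·1+0=12
→ (217, 12).  Check: 217²=47089, 327·12²=47088, difference 1.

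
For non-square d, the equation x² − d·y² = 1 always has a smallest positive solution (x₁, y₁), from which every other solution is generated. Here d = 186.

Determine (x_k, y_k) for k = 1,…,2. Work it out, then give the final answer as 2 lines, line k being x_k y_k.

√186 → a₀=13, period (1,1,1,3,4,3,1,1,1,26); ℓ=10 even so k=9
a_0=13:  p_0=13·1+0=13,  q_0=13·0+1=1
…
a_2=1:  p_2=1·14+13=27,  q_2=1·1+1=2
a_3=1:  p_3=1·27+14=41,  q_3=1·2+1=3
a_4=3:  p_4=3·41+27=150,  q_4=3·3+2=11
a_5=4:  p_5=4·150+41=641,  q_5=4·11+3=47
a_6=3:  p_6=3·641+150=2073,  q_6=3·47+11=152
a_7=1:  p_7=1·2073+641=2714,  q_7=1·152+47=199
a_8=1:  p_8=1·2714+2073=4787,  q_8=1·199+152=351
a_9=1:  p_9=1·4787+2714=7501,  q_9=1·351+199=550
fundamental: x₁=7501, y₁=550  (since 56265001 − 186·302500 = 1)
(7501+550√186)^2 = 112530001 + 8251100√186

7501 550
112530001 8251100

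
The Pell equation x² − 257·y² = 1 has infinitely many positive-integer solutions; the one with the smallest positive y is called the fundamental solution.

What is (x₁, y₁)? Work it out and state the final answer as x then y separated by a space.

d=257: √d = [16; 32] (ℓ=1, odd), read p_1/q_1
step 0: (16, 1)  from 16·(1,0) + (0,1)
step 1: (513, 32)  from 32·(16,1) + (1,0)
(x₁, y₁) = (513, 32);  513² − 257·32² = 1 ✓

513 32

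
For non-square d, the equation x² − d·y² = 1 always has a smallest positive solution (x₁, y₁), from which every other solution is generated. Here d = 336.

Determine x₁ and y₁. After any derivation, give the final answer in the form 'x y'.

55 3

[18; 3,36] for √336; ℓ=2 ⇒ convergent index 1
step 0: (18, 1)  from 18·(1,0) + (0,1)
step 1: (55, 3)  from 3·(18,1) + (1,0)
(x₁, y₁) = (55, 3);  55² − 336·3² = 1 ✓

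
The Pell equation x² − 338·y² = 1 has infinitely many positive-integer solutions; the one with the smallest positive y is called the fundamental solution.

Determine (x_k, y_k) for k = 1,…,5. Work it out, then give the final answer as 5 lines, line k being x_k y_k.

114243 6214
26102926097 1419812004
5964153172084899 324407165539730
1362725501650887306817 74122495624090936776
311363698964240484013304163 16935952534841634614661406

√338 = [18; 2,1,1,2,36, …], period ℓ=5 (odd) → k=9
k=0  a_k=18  p_k/q_k = 18/1
k=1  a_k=2  p_k/q_k = 37/2
…
k=3  a_k=1  p_k/q_k = 92/5
k=4  a_k=2  p_k/q_k = 239/13
k=5  a_k=36  p_k/q_k = 8696/473
k=6  a_k=2  p_k/q_k = 17631/959
k=7  a_k=1  p_k/q_k = 26327/1432
k=8  a_k=1  p_k/q_k = 43958/2391
k=9  a_k=2  p_k/q_k = 114243/6214
(x₁, y₁) = (114243, 6214);  114243² − 338·6214² = 1 ✓
n=2: (114243,6214)∘(114243,6214) = (114243·114243+338·6214·6214, 114243·6214+6214·114243) = (26102926097,1419812004)
n=3: (26102926097,1419812004)∘(114243,6214) = (114243·26102926097+338·6214·1419812004, 114243·1419812004+6214·26102926097) = (5964153172084899,324407165539730)
n=4: (5964153172084899,324407165539730)∘(114243,6214) = (114243·5964153172084899+338·6214·324407165539730, 114243·324407165539730+6214·5964153172084899) = (1362725501650887306817,74122495624090936776)
n=5: (1362725501650887306817,74122495624090936776)∘(114243,6214) = (114243·1362725501650887306817+338·6214·74122495624090936776, 114243·74122495624090936776+6214·1362725501650887306817) = (311363698964240484013304163,16935952534841634614661406)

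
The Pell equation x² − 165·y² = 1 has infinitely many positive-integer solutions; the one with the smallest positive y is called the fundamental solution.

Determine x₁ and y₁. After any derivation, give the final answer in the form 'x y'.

1079 84

d=165: √d = [12; 1,5,2,5,1,24] (ℓ=6, even), read p_5/q_5
a_0=12:  p_0=12·1+0=12,  q_0=12·0+1=1
a_1=1:  p_1=1·12+1=13,  q_1=1·1+0=1
a_2=5:  p_2=5·13+12=77,  q_2=5·1+1=6
…
a_4=5:  p_4=5·167+77=912,  q_4=5·13+6=71
a_5=1:  p_5=1·912+167=1079,  q_5=1·71+13=84
fundamental: x₁=1079, y₁=84  (since 1164241 − 165·7056 = 1)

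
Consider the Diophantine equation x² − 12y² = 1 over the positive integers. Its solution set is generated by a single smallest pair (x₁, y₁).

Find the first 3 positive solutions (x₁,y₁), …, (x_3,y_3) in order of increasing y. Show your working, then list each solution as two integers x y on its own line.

7 2
97 28
1351 390

√12 = [3; 2,6, …], period ℓ=2 (even) → k=1
a_0=3:  p_0=3·1+0=3,  q_0=3·0+1=1
a_1=2:  p_1=2·3+1=7,  q_1=2·1+0=2
(x₁, y₁) = (7, 2);  7² − 12·2² = 1 ✓
(x_2, y_2) = (7·7 + 12·2·2, 7·2 + 2·7) = (97, 28)
(x_3, y_3) = (7·97 + 12·2·28, 7·28 + 2·97) = (1351, 390)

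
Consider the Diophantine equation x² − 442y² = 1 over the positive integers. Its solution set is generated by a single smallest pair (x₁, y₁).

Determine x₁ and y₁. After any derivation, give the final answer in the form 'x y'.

883 42

√442 = [21; 42, …], period ℓ=1 (odd) → k=1
a_0=21:  p_0=21·1+0=21,  q_0=21·0+1=1
a_1=42:  p_1=42·21+1=883,  q_1=42·1+0=42
→ (883, 42).  Check: 883²=779689, 442·42²=779688, difference 1.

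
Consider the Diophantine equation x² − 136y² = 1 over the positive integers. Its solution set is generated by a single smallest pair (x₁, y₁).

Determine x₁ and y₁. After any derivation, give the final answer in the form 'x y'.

35 3

√136 = [11; 1,1,1,22, …], period ℓ=4 (even) → k=3
i=0: a=11 ⇒ p=11, q=1
i=1: a=1 ⇒ p=12, q=1
i=2: a=1 ⇒ p=23, q=2
i=3: a=1 ⇒ p=35, q=3
(x₁, y₁) = (35, 3);  35² − 136·3² = 1 ✓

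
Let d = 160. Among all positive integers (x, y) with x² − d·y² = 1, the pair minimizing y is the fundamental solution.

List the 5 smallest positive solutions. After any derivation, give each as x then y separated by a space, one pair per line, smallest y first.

721 57
1039681 82194
1499219281 118523691
2161873163521 170911080228
3117419602578001 246453659165085

d=160: √d = [12; 1,1,1,5,1,1,1,24] (ℓ=8, even), read p_7/q_7
a_0=12:  p_0=12·1+0=12,  q_0=12·0+1=1
a_1=1:  p_1=1·12+1=13,  q_1=1·1+0=1
a_2=1:  p_2=1·13+12=25,  q_2=1·1+1=2
…
a_4=5:  p_4=5·38+25=215,  q_4=5·3+2=17
…
a_6=1:  p_6=1·253+215=468,  q_6=1·20+17=37
a_7=1:  p_7=1·468+253=721,  q_7=1·37+20=57
fundamental: x₁=721, y₁=57  (since 519841 − 160·3249 = 1)
(721+57√160)^2 = 1039681 + 82194√160
(721+57√160)^3 = 1499219281 + 118523691√160
(721+57√160)^4 = 2161873163521 + 170911080228√160
(721+57√160)^5 = 3117419602578001 + 246453659165085√160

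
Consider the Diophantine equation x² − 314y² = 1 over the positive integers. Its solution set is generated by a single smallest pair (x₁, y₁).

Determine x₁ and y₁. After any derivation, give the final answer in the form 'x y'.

d=314: √d = [17; 1,2,1,1,2,1,34] (ℓ=7, odd), read p_13/q_13
step 0: (17, 1)  from 17·(1,0) + (0,1)
…
step 4: (124, 7)  from 1·(71,4) + (53,3)
…
step 6: (443, 25)  from 1·(319,18) + (124,7)
step 7: (15381, 868)  from 34·(443,25) + (319,18)
step 8: (15824, 893)  from 1·(15381,868) + (443,25)
…
step 10: (62853, 3547)  from 1·(47029,2654) + (15824,893)
step 11: (109882, 6201)  from 1·(62853,3547) + (47029,2654)
step 12: (282617, 15949)  from 2·(109882,6201) + (62853,3547)
step 13: (392499, 22150)  from 1·(282617,15949) + (109882,6201)
→ (392499, 22150).  Check: 392499²=154055465001, 314·22150²=154055465000, difference 1.

392499 22150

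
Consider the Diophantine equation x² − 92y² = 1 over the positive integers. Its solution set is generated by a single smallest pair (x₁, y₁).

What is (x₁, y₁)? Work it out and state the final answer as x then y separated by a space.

√92 = [9; 1,1,2,4,2,1,1,18, …], period ℓ=8 (even) → k=7
a_0=9:  p_0=9·1+0=9,  q_0=9·0+1=1
…
a_2=1:  p_2=1·10+9=19,  q_2=1·1+1=2
a_3=2:  p_3=2·19+10=48,  q_3=2·2+1=5
…
a_5=2:  p_5=2·211+48=470,  q_5=2·22+5=49
a_6=1:  p_6=1·470+211=681,  q_6=1·49+22=71
a_7=1:  p_7=1·681+470=1151,  q_7=1·71+49=120
(x₁, y₁) = (1151, 120);  1151² − 92·120² = 1 ✓

1151 120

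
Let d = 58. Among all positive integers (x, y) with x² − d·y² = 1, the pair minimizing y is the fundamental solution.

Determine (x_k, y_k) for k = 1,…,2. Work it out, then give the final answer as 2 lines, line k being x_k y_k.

√58 → a₀=7, period (1,1,1,1,1,1,14); ℓ=7 odd so k=13
k=0  a_k=7  p_k/q_k = 7/1
…
k=6  a_k=1  p_k/q_k = 99/13
k=7  a_k=14  p_k/q_k = 1447/190
…
k=10  a_k=1  p_k/q_k = 4539/596
…
k=12  a_k=1  p_k/q_k = 12071/1585
k=13  a_k=1  p_k/q_k = 19603/2574
(x₁, y₁) = (19603, 2574);  19603² − 58·2574² = 1 ✓
(x_2, y_2) = (19603·19603 + 58·2574·2574, 19603·2574 + 2574·19603) = (768555217, 100916244)

19603 2574
768555217 100916244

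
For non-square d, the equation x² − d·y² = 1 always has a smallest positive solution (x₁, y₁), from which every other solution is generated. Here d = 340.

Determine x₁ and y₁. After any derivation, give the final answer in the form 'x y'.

285769 15498

[18; 2,3,1,1,1,…,3,2,36] for √340; ℓ=14 ⇒ convergent index 13
a_0=18:  p_0=18·1+0=18,  q_0=18·0+1=1
…
a_3=1:  p_3=1·129+37=166,  q_3=1·7+2=9
a_4=1:  p_4=1·166+129=295,  q_4=1·9+7=16
…
a_7=8:  p_7=8·756+461=6509,  q_7=8·41+25=353
…
a_9=1:  p_9=1·7265+6509=13774,  q_9=1·394+353=747
a_10=1:  p_10=1·13774+7265=21039,  q_10=1·747+394=1141
…
a_12=3:  p_12=3·34813+21039=125478,  q_12=3·1888+1141=6805
a_13=2:  p_13=2·125478+34813=285769,  q_13=2·6805+1888=15498
fundamental: x₁=285769, y₁=15498  (since 81663921361 − 340·240188004 = 1)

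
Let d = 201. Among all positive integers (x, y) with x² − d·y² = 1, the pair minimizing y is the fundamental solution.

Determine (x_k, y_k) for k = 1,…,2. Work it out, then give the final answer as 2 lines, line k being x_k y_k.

d=201: √d = [14; 5,1,1,1,2,…,1,5,28] (ℓ=14, even), read p_13/q_13
i=0: a=14 ⇒ p=14, q=1
…
i=4: a=1 ⇒ p=241, q=17
…
i=7: a=8 ⇒ p=7670, q=541
…
i=9: a=2 ⇒ p=24768, q=1747
…
i=11: a=1 ⇒ p=58085, q=4097
i=12: a=1 ⇒ p=91402, q=6447
i=13: a=5 ⇒ p=515095, q=36332
→ (515095, 36332).  Check: 515095²=265322859025, 201·36332²=265322859024, difference 1.
k=2:  x_2 = 515095·515095+201·36332·36332 = 530645718049,  y_2 = 515095·36332+36332·515095 = 37428863080

515095 36332
530645718049 37428863080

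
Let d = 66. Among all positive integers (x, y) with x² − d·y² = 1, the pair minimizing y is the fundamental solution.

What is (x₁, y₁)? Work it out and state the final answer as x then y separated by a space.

[8; 8,16] for √66; ℓ=2 ⇒ convergent index 1
a_0=8:  p_0=8·1+0=8,  q_0=8·0+1=1
a_1=8:  p_1=8·8+1=65,  q_1=8·1+0=8
→ (65, 8).  Check: 65²=4225, 66·8²=4224, difference 1.

65 8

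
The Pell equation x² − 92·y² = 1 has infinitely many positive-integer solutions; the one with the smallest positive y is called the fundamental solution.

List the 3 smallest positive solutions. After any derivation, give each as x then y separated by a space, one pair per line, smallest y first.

1151 120
2649601 276240
6099380351 635904360

√92 → a₀=9, period (1,1,2,4,2,1,1,18); ℓ=8 even so k=7
step 0: (9, 1)  from 9·(1,0) + (0,1)
step 1: (10, 1)  from 1·(9,1) + (1,0)
…
step 4: (211, 22)  from 4·(48,5) + (19,2)
…
step 6: (681, 71)  from 1·(470,49) + (211,22)
step 7: (1151, 120)  from 1·(681,71) + (470,49)
→ (1151, 120).  Check: 1151²=1324801, 92·120²=1324800, difference 1.
(1151+120√92)^2 = 2649601 + 276240√92
(1151+120√92)^3 = 6099380351 + 635904360√92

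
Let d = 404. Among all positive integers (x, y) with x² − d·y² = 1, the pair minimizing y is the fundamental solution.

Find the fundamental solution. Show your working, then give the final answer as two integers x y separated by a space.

d=404: √d = [20; 10,40] (ℓ=2, even), read p_1/q_1
i=0: a=20 ⇒ p=20, q=1
i=1: a=10 ⇒ p=201, q=10
(x₁, y₁) = (201, 10);  201² − 404·10² = 1 ✓

201 10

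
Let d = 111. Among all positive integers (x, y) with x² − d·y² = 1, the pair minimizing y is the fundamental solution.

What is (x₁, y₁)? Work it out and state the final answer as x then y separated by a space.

295 28

[10; 1,1,6,1,1,20] for √111; ℓ=6 ⇒ convergent index 5
step 0: (10, 1)  from 10·(1,0) + (0,1)
…
step 4: (158, 15)  from 1·(137,13) + (21,2)
step 5: (295, 28)  from 1·(158,15) + (137,13)
→ (295, 28).  Check: 295²=87025, 111·28²=87024, difference 1.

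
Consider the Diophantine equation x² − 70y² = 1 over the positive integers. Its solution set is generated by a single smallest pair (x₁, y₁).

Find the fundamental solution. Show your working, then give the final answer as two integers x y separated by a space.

[8; 2,1,2,1,2,16] for √70; ℓ=6 ⇒ convergent index 5
k=0  a_k=8  p_k/q_k = 8/1
…
k=3  a_k=2  p_k/q_k = 67/8
k=4  a_k=1  p_k/q_k = 92/11
k=5  a_k=2  p_k/q_k = 251/30
→ (251, 30).  Check: 251²=63001, 70·30²=63000, difference 1.

251 30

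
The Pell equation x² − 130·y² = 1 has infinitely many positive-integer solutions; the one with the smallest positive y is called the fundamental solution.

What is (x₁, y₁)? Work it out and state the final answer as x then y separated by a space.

√130 = [11; 2,2,22, …], period ℓ=3 (odd) → k=5
a_0=11:  p_0=11·1+0=11,  q_0=11·0+1=1
…
a_2=2:  p_2=2·23+11=57,  q_2=2·2+1=5
…
a_4=2:  p_4=2·1277+57=2611,  q_4=2·112+5=229
a_5=2:  p_5=2·2611+1277=6499,  q_5=2·229+112=570
fundamental: x₁=6499, y₁=570  (since 42237001 − 130·324900 = 1)

6499 570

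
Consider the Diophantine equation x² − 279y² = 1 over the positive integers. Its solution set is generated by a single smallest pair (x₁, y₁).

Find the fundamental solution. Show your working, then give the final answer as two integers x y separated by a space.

√279 = [16; 1,2,2,1,2,2,1,32, …], period ℓ=8 (even) → k=7
step 0: (16, 1)  from 16·(1,0) + (0,1)
step 1: (17, 1)  from 1·(16,1) + (1,0)
…
step 5: (451, 27)  from 2·(167,10) + (117,7)
step 6: (1069, 64)  from 2·(451,27) + (167,10)
step 7: (1520, 91)  from 1·(1069,64) + (451,27)
→ (1520, 91).  Check: 1520²=2310400, 279·91²=2310399, difference 1.

1520 91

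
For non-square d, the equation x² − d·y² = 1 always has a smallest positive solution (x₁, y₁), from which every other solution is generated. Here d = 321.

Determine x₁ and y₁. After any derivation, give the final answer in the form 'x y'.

√321 → a₀=17, period (1,10,1,34); ℓ=4 even so k=3
step 0: (17, 1)  from 17·(1,0) + (0,1)
step 1: (18, 1)  from 1·(17,1) + (1,0)
step 2: (197, 11)  from 10·(18,1) + (17,1)
step 3: (215, 12)  from 1·(197,11) + (18,1)
fundamental: x₁=215, y₁=12  (since 46225 − 321·144 = 1)

215 12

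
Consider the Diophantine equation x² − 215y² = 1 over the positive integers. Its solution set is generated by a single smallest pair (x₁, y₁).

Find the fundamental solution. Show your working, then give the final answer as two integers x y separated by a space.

√215 = [14; 1,1,1,28, …], period ℓ=4 (even) → k=3
step 0: (14, 1)  from 14·(1,0) + (0,1)
step 1: (15, 1)  from 1·(14,1) + (1,0)
step 2: (29, 2)  from 1·(15,1) + (14,1)
step 3: (44, 3)  from 1·(29,2) + (15,1)
fundamental: x₁=44, y₁=3  (since 1936 − 215·9 = 1)

44 3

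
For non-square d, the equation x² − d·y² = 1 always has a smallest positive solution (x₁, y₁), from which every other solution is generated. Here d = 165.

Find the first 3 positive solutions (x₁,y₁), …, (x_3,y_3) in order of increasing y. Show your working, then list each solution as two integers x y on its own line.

1079 84
2328481 181272
5024860919 391184892

d=165: √d = [12; 1,5,2,5,1,24] (ℓ=6, even), read p_5/q_5
i=0: a=12 ⇒ p=12, q=1
i=1: a=1 ⇒ p=13, q=1
i=2: a=5 ⇒ p=77, q=6
i=3: a=2 ⇒ p=167, q=13
i=4: a=5 ⇒ p=912, q=71
i=5: a=1 ⇒ p=1079, q=84
(x₁, y₁) = (1079, 84);  1079² − 165·84² = 1 ✓
k=2:  x_2 = 1079·1079+165·84·84 = 2328481,  y_2 = 1079·84+84·1079 = 181272
k=3:  x_3 = 1079·2328481+165·84·181272 = 5024860919,  y_3 = 1079·181272+84·2328481 = 391184892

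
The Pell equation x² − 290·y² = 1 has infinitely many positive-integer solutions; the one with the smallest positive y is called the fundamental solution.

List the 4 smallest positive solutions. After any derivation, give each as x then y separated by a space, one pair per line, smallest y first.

[17; 34] for √290; ℓ=1 ⇒ convergent index 1
step 0: (17, 1)  from 17·(1,0) + (0,1)
step 1: (579, 34)  from 34·(17,1) + (1,0)
fundamental: x₁=579, y₁=34  (since 335241 − 290·1156 = 1)
(x_2, y_2) = (579·579 + 290·34·34, 579·34 + 34·579) = (670481, 39372)
(x_3, y_3) = (579·670481 + 290·34·39372, 579·39372 + 34·670481) = (776416419, 45592742)
(x_4, y_4) = (579·776416419 + 290·34·45592742, 579·45592742 + 34·776416419) = (899089542721, 52796355864)

579 34
670481 39372
776416419 45592742
899089542721 52796355864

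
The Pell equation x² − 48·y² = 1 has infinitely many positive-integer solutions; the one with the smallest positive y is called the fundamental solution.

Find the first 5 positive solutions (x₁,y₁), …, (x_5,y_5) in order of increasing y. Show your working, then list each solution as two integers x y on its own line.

√48 = [6; 1,12, …], period ℓ=2 (even) → k=1
step 0: (6, 1)  from 6·(1,0) + (0,1)
step 1: (7, 1)  from 1·(6,1) + (1,0)
fundamental: x₁=7, y₁=1  (since 49 − 48·1 = 1)
k=2:  x_2 = 7·7+48·1·1 = 97,  y_2 = 7·1+1·7 = 14
k=3:  x_3 = 7·97+48·1·14 = 1351,  y_3 = 7·14+1·97 = 195
k=4:  x_4 = 7·1351+48·1·195 = 18817,  y_4 = 7·195+1·1351 = 2716
k=5:  x_5 = 7·18817+48·1·2716 = 262087,  y_5 = 7·2716+1·18817 = 37829

7 1
97 14
1351 195
18817 2716
262087 37829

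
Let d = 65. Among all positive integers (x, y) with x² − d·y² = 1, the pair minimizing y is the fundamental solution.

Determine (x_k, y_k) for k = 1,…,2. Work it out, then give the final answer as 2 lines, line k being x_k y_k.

√65 = [8; 16, …], period ℓ=1 (odd) → k=1
step 0: (8, 1)  from 8·(1,0) + (0,1)
step 1: (129, 16)  from 16·(8,1) + (1,0)
(x₁, y₁) = (129, 16);  129² − 65·16² = 1 ✓
n=2: (129,16)∘(129,16) = (129·129+65·16·16, 129·16+16·129) = (33281,4128)

129 16
33281 4128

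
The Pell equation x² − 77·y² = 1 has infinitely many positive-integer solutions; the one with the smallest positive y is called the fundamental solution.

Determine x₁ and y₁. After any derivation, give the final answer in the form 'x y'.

351 40

√77 → a₀=8, period (1,3,2,3,1,16); ℓ=6 even so k=5
k=0  a_k=8  p_k/q_k = 8/1
k=1  a_k=1  p_k/q_k = 9/1
k=2  a_k=3  p_k/q_k = 35/4
…
k=4  a_k=3  p_k/q_k = 272/31
k=5  a_k=1  p_k/q_k = 351/40
fundamental: x₁=351, y₁=40  (since 123201 − 77·1600 = 1)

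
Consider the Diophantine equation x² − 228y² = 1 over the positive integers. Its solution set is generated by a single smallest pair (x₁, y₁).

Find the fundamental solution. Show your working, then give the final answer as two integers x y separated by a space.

151 10

d=228: √d = [15; 10,30] (ℓ=2, even), read p_1/q_1
a_0=15:  p_0=15·1+0=15,  q_0=15·0+1=1
a_1=10:  p_1=10·15+1=151,  q_1=10·1+0=10
→ (151, 10).  Check: 151²=22801, 228·10²=22800, difference 1.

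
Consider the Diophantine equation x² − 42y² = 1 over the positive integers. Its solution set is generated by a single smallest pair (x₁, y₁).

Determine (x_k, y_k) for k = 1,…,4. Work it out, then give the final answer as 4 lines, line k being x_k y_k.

13 2
337 52
8749 1350
227137 35048

d=42: √d = [6; 2,12] (ℓ=2, even), read p_1/q_1
a_0=6:  p_0=6·1+0=6,  q_0=6·0+1=1
a_1=2:  p_1=2·6+1=13,  q_1=2·1+0=2
→ (13, 2).  Check: 13²=169, 42·2²=168, difference 1.
k=2:  x_2 = 13·13+42·2·2 = 337,  y_2 = 13·2+2·13 = 52
k=3:  x_3 = 13·337+42·2·52 = 8749,  y_3 = 13·52+2·337 = 1350
k=4:  x_4 = 13·8749+42·2·1350 = 227137,  y_4 = 13·1350+2·8749 = 35048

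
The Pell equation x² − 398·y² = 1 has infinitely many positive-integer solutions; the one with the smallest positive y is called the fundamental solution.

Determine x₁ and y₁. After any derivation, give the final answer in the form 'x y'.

399 20

[19; 1,18,1,38] for √398; ℓ=4 ⇒ convergent index 3
step 0: (19, 1)  from 19·(1,0) + (0,1)
…
step 2: (379, 19)  from 18·(20,1) + (19,1)
step 3: (399, 20)  from 1·(379,19) + (20,1)
(x₁, y₁) = (399, 20);  399² − 398·20² = 1 ✓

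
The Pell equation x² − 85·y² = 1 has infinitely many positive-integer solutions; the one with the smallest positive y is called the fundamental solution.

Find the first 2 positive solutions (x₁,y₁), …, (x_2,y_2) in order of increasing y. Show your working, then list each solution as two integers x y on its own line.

√85 → a₀=9, period (4,1,1,4,18); ℓ=5 odd so k=9
a_0=9:  p_0=9·1+0=9,  q_0=9·0+1=1
a_1=4:  p_1=4·9+1=37,  q_1=4·1+0=4
a_2=1:  p_2=1·37+9=46,  q_2=1·4+1=5
a_3=1:  p_3=1·46+37=83,  q_3=1·5+4=9
…
a_6=4:  p_6=4·6887+378=27926,  q_6=4·747+41=3029
a_7=1:  p_7=1·27926+6887=34813,  q_7=1·3029+747=3776
a_8=1:  p_8=1·34813+27926=62739,  q_8=1·3776+3029=6805
a_9=4:  p_9=4·62739+34813=285769,  q_9=4·6805+3776=30996
(x₁, y₁) = (285769, 30996);  285769² − 85·30996² = 1 ✓
(285769+30996√85)^2 = 163327842721 + 17715391848√85

285769 30996
163327842721 17715391848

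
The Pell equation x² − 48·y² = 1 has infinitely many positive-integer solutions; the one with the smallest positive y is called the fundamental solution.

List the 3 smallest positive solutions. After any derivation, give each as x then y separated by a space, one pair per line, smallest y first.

√48 → a₀=6, period (1,12); ℓ=2 even so k=1
k=0  a_k=6  p_k/q_k = 6/1
k=1  a_k=1  p_k/q_k = 7/1
fundamental: x₁=7, y₁=1  (since 49 − 48·1 = 1)
k=2:  x_2 = 7·7+48·1·1 = 97,  y_2 = 7·1+1·7 = 14
k=3:  x_3 = 7·97+48·1·14 = 1351,  y_3 = 7·14+1·97 = 195

7 1
97 14
1351 195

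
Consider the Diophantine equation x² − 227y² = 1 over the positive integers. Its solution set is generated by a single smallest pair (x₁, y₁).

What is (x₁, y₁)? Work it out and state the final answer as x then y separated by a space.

√227 = [15; 15,30, …], period ℓ=2 (even) → k=1
i=0: a=15 ⇒ p=15, q=1
i=1: a=15 ⇒ p=226, q=15
fundamental: x₁=226, y₁=15  (since 51076 − 227·225 = 1)

226 15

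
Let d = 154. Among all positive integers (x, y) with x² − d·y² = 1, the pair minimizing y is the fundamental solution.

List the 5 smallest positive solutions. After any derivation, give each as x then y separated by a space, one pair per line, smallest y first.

d=154: √d = [12; 2,2,3,1,2,1,3,2,2,24] (ℓ=10, even), read p_9/q_9
i=0: a=12 ⇒ p=12, q=1
…
i=2: a=2 ⇒ p=62, q=5
i=3: a=3 ⇒ p=211, q=17
i=4: a=1 ⇒ p=273, q=22
…
i=6: a=1 ⇒ p=1030, q=83
i=7: a=3 ⇒ p=3847, q=310
i=8: a=2 ⇒ p=8724, q=703
i=9: a=2 ⇒ p=21295, q=1716
→ (21295, 1716).  Check: 21295²=453477025, 154·1716²=453477024, difference 1.
k=2:  x_2 = 21295·21295+154·1716·1716 = 906954049,  y_2 = 21295·1716+1716·21295 = 73084440
k=3:  x_3 = 21295·906954049+154·1716·73084440 = 38627172925615,  y_3 = 21295·73084440+1716·906954049 = 3112666297884
k=4:  x_4 = 21295·38627172925615+154·1716·3112666297884 = 1645131293994988801,  y_4 = 21295·3112666297884+1716·38627172925615 = 132568457553795120
k=5:  x_5 = 21295·1645131293994988801+154·1716·132568457553795120 = 70066141772619400108975,  y_5 = 21295·132568457553795120+1716·1645131293994988801 = 5646090604103467862916

21295 1716
906954049 73084440
38627172925615 3112666297884
1645131293994988801 132568457553795120
70066141772619400108975 5646090604103467862916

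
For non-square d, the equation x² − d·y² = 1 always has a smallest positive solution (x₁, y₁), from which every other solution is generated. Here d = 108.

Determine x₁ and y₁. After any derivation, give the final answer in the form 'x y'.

1351 130

√108 → a₀=10, period (2,1,1,4,1,1,2,20); ℓ=8 even so k=7
i=0: a=10 ⇒ p=10, q=1
…
i=3: a=1 ⇒ p=52, q=5
i=4: a=4 ⇒ p=239, q=23
i=5: a=1 ⇒ p=291, q=28
i=6: a=1 ⇒ p=530, q=51
i=7: a=2 ⇒ p=1351, q=130
→ (1351, 130).  Check: 1351²=1825201, 108·130²=1825200, difference 1.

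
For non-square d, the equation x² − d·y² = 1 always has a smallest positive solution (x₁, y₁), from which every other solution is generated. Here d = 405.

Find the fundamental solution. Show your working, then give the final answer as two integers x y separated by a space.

√405 → a₀=20, period (8,40); ℓ=2 even so k=1
step 0: (20, 1)  from 20·(1,0) + (0,1)
step 1: (161, 8)  from 8·(20,1) + (1,0)
→ (161, 8).  Check: 161²=25921, 405·8²=25920, difference 1.

161 8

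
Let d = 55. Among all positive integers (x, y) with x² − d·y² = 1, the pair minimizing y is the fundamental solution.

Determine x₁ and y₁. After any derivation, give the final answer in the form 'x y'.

√55 → a₀=7, period (2,2,2,14); ℓ=4 even so k=3
k=0  a_k=7  p_k/q_k = 7/1
k=1  a_k=2  p_k/q_k = 15/2
k=2  a_k=2  p_k/q_k = 37/5
k=3  a_k=2  p_k/q_k = 89/12
(x₁, y₁) = (89, 12);  89² − 55·12² = 1 ✓

89 12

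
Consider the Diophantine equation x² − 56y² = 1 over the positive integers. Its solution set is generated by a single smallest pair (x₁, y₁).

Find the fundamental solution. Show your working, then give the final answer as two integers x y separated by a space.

d=56: √d = [7; 2,14] (ℓ=2, even), read p_1/q_1
step 0: (7, 1)  from 7·(1,0) + (0,1)
step 1: (15, 2)  from 2·(7,1) + (1,0)
→ (15, 2).  Check: 15²=225, 56·2²=224, difference 1.

15 2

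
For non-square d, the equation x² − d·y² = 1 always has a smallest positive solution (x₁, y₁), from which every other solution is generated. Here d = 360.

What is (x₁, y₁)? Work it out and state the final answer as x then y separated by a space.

19 1

√360 → a₀=18, period (1,36); ℓ=2 even so k=1
step 0: (18, 1)  from 18·(1,0) + (0,1)
step 1: (19, 1)  from 1·(18,1) + (1,0)
fundamental: x₁=19, y₁=1  (since 361 − 360·1 = 1)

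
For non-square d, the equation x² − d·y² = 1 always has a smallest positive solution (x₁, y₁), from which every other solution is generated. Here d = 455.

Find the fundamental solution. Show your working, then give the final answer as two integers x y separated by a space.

d=455: √d = [21; 3,42] (ℓ=2, even), read p_1/q_1
a_0=21:  p_0=21·1+0=21,  q_0=21·0+1=1
a_1=3:  p_1=3·21+1=64,  q_1=3·1+0=3
(x₁, y₁) = (64, 3);  64² − 455·3² = 1 ✓

64 3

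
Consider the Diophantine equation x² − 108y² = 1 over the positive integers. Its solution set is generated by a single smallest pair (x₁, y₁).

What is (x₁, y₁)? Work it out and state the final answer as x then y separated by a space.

[10; 2,1,1,4,1,1,2,20] for √108; ℓ=8 ⇒ convergent index 7
i=0: a=10 ⇒ p=10, q=1
i=1: a=2 ⇒ p=21, q=2
i=2: a=1 ⇒ p=31, q=3
i=3: a=1 ⇒ p=52, q=5
i=4: a=4 ⇒ p=239, q=23
i=5: a=1 ⇒ p=291, q=28
i=6: a=1 ⇒ p=530, q=51
i=7: a=2 ⇒ p=1351, q=130
(x₁, y₁) = (1351, 130);  1351² − 108·130² = 1 ✓

1351 130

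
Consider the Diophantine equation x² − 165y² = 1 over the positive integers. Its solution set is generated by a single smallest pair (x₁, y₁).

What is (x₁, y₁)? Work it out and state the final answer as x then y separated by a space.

1079 84

√165 = [12; 1,5,2,5,1,24, …], period ℓ=6 (even) → k=5
k=0  a_k=12  p_k/q_k = 12/1
…
k=4  a_k=5  p_k/q_k = 912/71
k=5  a_k=1  p_k/q_k = 1079/84
fundamental: x₁=1079, y₁=84  (since 1164241 − 165·7056 = 1)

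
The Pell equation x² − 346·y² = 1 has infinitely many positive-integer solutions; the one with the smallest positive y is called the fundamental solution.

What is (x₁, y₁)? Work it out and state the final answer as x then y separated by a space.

√346 = [18; 1,1,1,1,36, …], period ℓ=5 (odd) → k=9
step 0: (18, 1)  from 18·(1,0) + (0,1)
step 1: (19, 1)  from 1·(18,1) + (1,0)
step 2: (37, 2)  from 1·(19,1) + (18,1)
step 3: (56, 3)  from 1·(37,2) + (19,1)
…
step 6: (3497, 188)  from 1·(3404,183) + (93,5)
…
step 8: (10398, 559)  from 1·(6901,371) + (3497,188)
step 9: (17299, 930)  from 1·(10398,559) + (6901,371)
(x₁, y₁) = (17299, 930);  17299² − 346·930² = 1 ✓

17299 930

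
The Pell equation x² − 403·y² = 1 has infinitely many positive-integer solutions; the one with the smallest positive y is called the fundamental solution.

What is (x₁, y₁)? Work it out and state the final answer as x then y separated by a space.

[20; 13,2,1,3,1,3,1,2,13,40] for √403; ℓ=10 ⇒ convergent index 9
i=0: a=20 ⇒ p=20, q=1
…
i=2: a=2 ⇒ p=542, q=27
…
i=6: a=3 ⇒ p=14213, q=708
…
i=8: a=2 ⇒ p=50147, q=2498
i=9: a=13 ⇒ p=669878, q=33369
(x₁, y₁) = (669878, 33369);  669878² − 403·33369² = 1 ✓

669878 33369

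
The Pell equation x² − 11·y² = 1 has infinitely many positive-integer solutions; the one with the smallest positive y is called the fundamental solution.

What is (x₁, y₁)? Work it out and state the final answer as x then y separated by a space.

10 3

√11 → a₀=3, period (3,6); ℓ=2 even so k=1
k=0  a_k=3  p_k/q_k = 3/1
k=1  a_k=3  p_k/q_k = 10/3
fundamental: x₁=10, y₁=3  (since 100 − 11·9 = 1)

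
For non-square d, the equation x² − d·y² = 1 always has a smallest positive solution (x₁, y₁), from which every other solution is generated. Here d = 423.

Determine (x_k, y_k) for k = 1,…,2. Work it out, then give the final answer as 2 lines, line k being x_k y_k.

4607 224
42448897 2063936

[20; 1,1,3,4,3,1,1,40] for √423; ℓ=8 ⇒ convergent index 7
step 0: (20, 1)  from 20·(1,0) + (0,1)
step 1: (21, 1)  from 1·(20,1) + (1,0)
step 2: (41, 2)  from 1·(21,1) + (20,1)
step 3: (144, 7)  from 3·(41,2) + (21,1)
step 4: (617, 30)  from 4·(144,7) + (41,2)
step 5: (1995, 97)  from 3·(617,30) + (144,7)
step 6: (2612, 127)  from 1·(1995,97) + (617,30)
step 7: (4607, 224)  from 1·(2612,127) + (1995,97)
→ (4607, 224).  Check: 4607²=21224449, 423·224²=21224448, difference 1.
k=2:  x_2 = 4607·4607+423·224·224 = 42448897,  y_2 = 4607·224+224·4607 = 2063936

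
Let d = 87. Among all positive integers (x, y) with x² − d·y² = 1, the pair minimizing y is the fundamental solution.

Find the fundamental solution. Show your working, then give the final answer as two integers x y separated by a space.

28 3

d=87: √d = [9; 3,18] (ℓ=2, even), read p_1/q_1
step 0: (9, 1)  from 9·(1,0) + (0,1)
step 1: (28, 3)  from 3·(9,1) + (1,0)
(x₁, y₁) = (28, 3);  28² − 87·3² = 1 ✓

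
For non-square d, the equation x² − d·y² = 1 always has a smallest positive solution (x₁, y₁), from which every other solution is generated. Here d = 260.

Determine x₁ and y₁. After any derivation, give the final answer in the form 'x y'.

129 8

√260 = [16; 8,32, …], period ℓ=2 (even) → k=1
a_0=16:  p_0=16·1+0=16,  q_0=16·0+1=1
a_1=8:  p_1=8·16+1=129,  q_1=8·1+0=8
(x₁, y₁) = (129, 8);  129² − 260·8² = 1 ✓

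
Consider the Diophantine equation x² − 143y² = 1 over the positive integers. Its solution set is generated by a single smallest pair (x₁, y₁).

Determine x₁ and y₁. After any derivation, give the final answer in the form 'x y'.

[11; 1,22] for √143; ℓ=2 ⇒ convergent index 1
i=0: a=11 ⇒ p=11, q=1
i=1: a=1 ⇒ p=12, q=1
(x₁, y₁) = (12, 1);  12² − 143·1² = 1 ✓

12 1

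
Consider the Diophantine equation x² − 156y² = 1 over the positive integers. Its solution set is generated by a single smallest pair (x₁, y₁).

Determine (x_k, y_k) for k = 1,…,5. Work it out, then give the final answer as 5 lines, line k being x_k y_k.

25 2
1249 100
62425 4998
3120001 249800
155937625 12485002

√156 = [12; 2,24, …], period ℓ=2 (even) → k=1
step 0: (12, 1)  from 12·(1,0) + (0,1)
step 1: (25, 2)  from 2·(12,1) + (1,0)
fundamental: x₁=25, y₁=2  (since 625 − 156·4 = 1)
(x_2, y_2) = (25·25 + 156·2·2, 25·2 + 2·25) = (1249, 100)
(x_3, y_3) = (25·1249 + 156·2·100, 25·100 + 2·1249) = (62425, 4998)
(x_4, y_4) = (25·62425 + 156·2·4998, 25·4998 + 2·62425) = (3120001, 249800)
(x_5, y_5) = (25·3120001 + 156·2·249800, 25·249800 + 2·3120001) = (155937625, 12485002)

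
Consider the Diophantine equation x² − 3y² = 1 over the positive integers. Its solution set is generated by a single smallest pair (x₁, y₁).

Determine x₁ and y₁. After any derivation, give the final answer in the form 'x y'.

√3 → a₀=1, period (1,2); ℓ=2 even so k=1
k=0  a_k=1  p_k/q_k = 1/1
k=1  a_k=1  p_k/q_k = 2/1
→ (2, 1).  Check: 2²=4, 3·1²=3, difference 1.

2 1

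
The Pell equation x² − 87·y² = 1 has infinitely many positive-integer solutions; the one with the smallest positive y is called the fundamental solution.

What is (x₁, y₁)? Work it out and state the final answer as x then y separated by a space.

d=87: √d = [9; 3,18] (ℓ=2, even), read p_1/q_1
k=0  a_k=9  p_k/q_k = 9/1
k=1  a_k=3  p_k/q_k = 28/3
→ (28, 3).  Check: 28²=784, 87·3²=783, difference 1.

28 3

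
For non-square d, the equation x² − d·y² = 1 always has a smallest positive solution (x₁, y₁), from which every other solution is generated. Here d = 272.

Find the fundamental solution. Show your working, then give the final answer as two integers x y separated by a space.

33 2

d=272: √d = [16; 2,32] (ℓ=2, even), read p_1/q_1
step 0: (16, 1)  from 16·(1,0) + (0,1)
step 1: (33, 2)  from 2·(16,1) + (1,0)
→ (33, 2).  Check: 33²=1089, 272·2²=1088, difference 1.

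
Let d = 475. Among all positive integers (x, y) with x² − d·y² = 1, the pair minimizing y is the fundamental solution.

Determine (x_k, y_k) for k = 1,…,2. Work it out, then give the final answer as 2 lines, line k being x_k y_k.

57799 2652
6681448801 306565896

√475 = [21; 1,3,1,6,2,6,1,3,1,42, …], period ℓ=10 (even) → k=9
step 0: (21, 1)  from 21·(1,0) + (0,1)
…
step 4: (741, 34)  from 6·(109,5) + (87,4)
…
step 6: (10287, 472)  from 6·(1591,73) + (741,34)
…
step 8: (45921, 2107)  from 3·(11878,545) + (10287,472)
step 9: (57799, 2652)  from 1·(45921,2107) + (11878,545)
fundamental: x₁=57799, y₁=2652  (since 3340724401 − 475·7033104 = 1)
k=2:  x_2 = 57799·57799+475·2652·2652 = 6681448801,  y_2 = 57799·2652+2652·57799 = 306565896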